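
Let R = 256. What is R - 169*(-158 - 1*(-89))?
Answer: 11917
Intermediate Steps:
R - 169*(-158 - 1*(-89)) = 256 - 169*(-158 - 1*(-89)) = 256 - 169*(-158 + 89) = 256 - 169*(-69) = 256 + 11661 = 11917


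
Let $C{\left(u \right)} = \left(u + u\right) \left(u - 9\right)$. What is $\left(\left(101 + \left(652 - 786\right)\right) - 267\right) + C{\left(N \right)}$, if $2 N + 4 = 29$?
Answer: $- \frac{425}{2} \approx -212.5$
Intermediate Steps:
$N = \frac{25}{2}$ ($N = -2 + \frac{1}{2} \cdot 29 = -2 + \frac{29}{2} = \frac{25}{2} \approx 12.5$)
$C{\left(u \right)} = 2 u \left(-9 + u\right)$
$\left(\left(101 + \left(652 - 786\right)\right) - 267\right) + C{\left(N \right)} = \left(\left(101 + \left(652 - 786\right)\right) - 267\right) + 2 \cdot \frac{25}{2} \left(-9 + \frac{25}{2}\right) = \left(\left(101 + \left(652 - 786\right)\right) - 267\right) + 2 \cdot \frac{25}{2} \cdot \frac{7}{2} = \left(\left(101 - 134\right) - 267\right) + \frac{175}{2} = \left(-33 - 267\right) + \frac{175}{2} = -300 + \frac{175}{2} = - \frac{425}{2}$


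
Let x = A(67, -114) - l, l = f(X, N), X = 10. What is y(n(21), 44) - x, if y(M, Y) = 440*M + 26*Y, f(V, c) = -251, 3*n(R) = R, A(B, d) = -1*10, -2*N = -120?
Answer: 3983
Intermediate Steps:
N = 60 (N = -½*(-120) = 60)
A(B, d) = -10
n(R) = R/3
l = -251
y(M, Y) = 26*Y + 440*M
x = 241 (x = -10 - 1*(-251) = -10 + 251 = 241)
y(n(21), 44) - x = (26*44 + 440*((⅓)*21)) - 1*241 = (1144 + 440*7) - 241 = (1144 + 3080) - 241 = 4224 - 241 = 3983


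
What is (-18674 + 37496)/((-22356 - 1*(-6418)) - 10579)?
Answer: -6274/8839 ≈ -0.70981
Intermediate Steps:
(-18674 + 37496)/((-22356 - 1*(-6418)) - 10579) = 18822/((-22356 + 6418) - 10579) = 18822/(-15938 - 10579) = 18822/(-26517) = 18822*(-1/26517) = -6274/8839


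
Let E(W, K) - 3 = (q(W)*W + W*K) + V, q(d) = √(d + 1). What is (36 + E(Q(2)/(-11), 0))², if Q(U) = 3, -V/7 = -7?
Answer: 10307336/1331 - 96*√22/11 ≈ 7703.1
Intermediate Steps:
V = 49 (V = -7*(-7) = 49)
q(d) = √(1 + d)
E(W, K) = 52 + K*W + W*√(1 + W) (E(W, K) = 3 + ((√(1 + W)*W + W*K) + 49) = 3 + ((W*√(1 + W) + K*W) + 49) = 3 + ((K*W + W*√(1 + W)) + 49) = 3 + (49 + K*W + W*√(1 + W)) = 52 + K*W + W*√(1 + W))
(36 + E(Q(2)/(-11), 0))² = (36 + (52 + 0*(3/(-11)) + (3/(-11))*√(1 + 3/(-11))))² = (36 + (52 + 0*(3*(-1/11)) + (3*(-1/11))*√(1 + 3*(-1/11))))² = (36 + (52 + 0*(-3/11) - 3*√(1 - 3/11)/11))² = (36 + (52 + 0 - 6*√22/121))² = (36 + (52 - 6*√22/121))² = (88 - 6*√22/121)²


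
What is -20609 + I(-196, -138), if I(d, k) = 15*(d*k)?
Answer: 385111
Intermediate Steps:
I(d, k) = 15*d*k
-20609 + I(-196, -138) = -20609 + 15*(-196)*(-138) = -20609 + 405720 = 385111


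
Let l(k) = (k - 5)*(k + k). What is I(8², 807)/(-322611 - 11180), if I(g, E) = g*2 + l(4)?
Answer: -120/333791 ≈ -0.00035951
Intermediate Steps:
l(k) = 2*k*(-5 + k) (l(k) = (-5 + k)*(2*k) = 2*k*(-5 + k))
I(g, E) = -8 + 2*g (I(g, E) = g*2 + 2*4*(-5 + 4) = 2*g + 2*4*(-1) = 2*g - 8 = -8 + 2*g)
I(8², 807)/(-322611 - 11180) = (-8 + 2*8²)/(-322611 - 11180) = (-8 + 2*64)/(-333791) = (-8 + 128)*(-1/333791) = 120*(-1/333791) = -120/333791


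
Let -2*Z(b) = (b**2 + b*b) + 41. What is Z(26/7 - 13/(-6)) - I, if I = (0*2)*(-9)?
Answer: -97171/1764 ≈ -55.086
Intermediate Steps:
I = 0 (I = 0*(-9) = 0)
Z(b) = -41/2 - b**2 (Z(b) = -((b**2 + b*b) + 41)/2 = -((b**2 + b**2) + 41)/2 = -(2*b**2 + 41)/2 = -(41 + 2*b**2)/2 = -41/2 - b**2)
Z(26/7 - 13/(-6)) - I = (-41/2 - (26/7 - 13/(-6))**2) - 1*0 = (-41/2 - (26*(1/7) - 13*(-1/6))**2) + 0 = (-41/2 - (26/7 + 13/6)**2) + 0 = (-41/2 - (247/42)**2) + 0 = (-41/2 - 1*61009/1764) + 0 = (-41/2 - 61009/1764) + 0 = -97171/1764 + 0 = -97171/1764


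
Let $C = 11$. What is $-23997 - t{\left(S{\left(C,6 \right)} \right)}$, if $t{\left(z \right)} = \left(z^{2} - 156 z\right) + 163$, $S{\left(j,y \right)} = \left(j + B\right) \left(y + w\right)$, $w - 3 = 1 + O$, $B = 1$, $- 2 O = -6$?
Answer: $-24160$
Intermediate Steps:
$O = 3$ ($O = \left(- \frac{1}{2}\right) \left(-6\right) = 3$)
$w = 7$ ($w = 3 + \left(1 + 3\right) = 3 + 4 = 7$)
$S{\left(j,y \right)} = \left(1 + j\right) \left(7 + y\right)$ ($S{\left(j,y \right)} = \left(j + 1\right) \left(y + 7\right) = \left(1 + j\right) \left(7 + y\right)$)
$t{\left(z \right)} = 163 + z^{2} - 156 z$
$-23997 - t{\left(S{\left(C,6 \right)} \right)} = -23997 - \left(163 + \left(7 + 6 + 7 \cdot 11 + 11 \cdot 6\right)^{2} - 156 \left(7 + 6 + 7 \cdot 11 + 11 \cdot 6\right)\right) = -23997 - \left(163 + \left(7 + 6 + 77 + 66\right)^{2} - 156 \left(7 + 6 + 77 + 66\right)\right) = -23997 - \left(163 + 156^{2} - 24336\right) = -23997 - \left(163 + 24336 - 24336\right) = -23997 - 163 = -24160$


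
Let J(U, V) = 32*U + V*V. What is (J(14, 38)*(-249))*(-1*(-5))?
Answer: -2355540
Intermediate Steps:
J(U, V) = V**2 + 32*U (J(U, V) = 32*U + V**2 = V**2 + 32*U)
(J(14, 38)*(-249))*(-1*(-5)) = ((38**2 + 32*14)*(-249))*(-1*(-5)) = ((1444 + 448)*(-249))*5 = (1892*(-249))*5 = -471108*5 = -2355540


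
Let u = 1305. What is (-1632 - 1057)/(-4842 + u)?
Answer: 2689/3537 ≈ 0.76025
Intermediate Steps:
(-1632 - 1057)/(-4842 + u) = (-1632 - 1057)/(-4842 + 1305) = -2689/(-3537) = -2689*(-1/3537) = 2689/3537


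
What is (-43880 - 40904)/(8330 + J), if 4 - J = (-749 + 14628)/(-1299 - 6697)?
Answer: -677932864/66652543 ≈ -10.171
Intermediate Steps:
J = 45863/7996 (J = 4 - (-749 + 14628)/(-1299 - 6697) = 4 - 13879/(-7996) = 4 - 13879*(-1)/7996 = 4 - 1*(-13879/7996) = 4 + 13879/7996 = 45863/7996 ≈ 5.7357)
(-43880 - 40904)/(8330 + J) = (-43880 - 40904)/(8330 + 45863/7996) = -84784/66652543/7996 = -84784*7996/66652543 = -677932864/66652543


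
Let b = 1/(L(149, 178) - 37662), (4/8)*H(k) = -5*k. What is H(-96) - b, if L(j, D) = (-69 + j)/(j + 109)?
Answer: 4664023809/4858358 ≈ 960.00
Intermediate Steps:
L(j, D) = (-69 + j)/(109 + j)
H(k) = -10*k (H(k) = 2*(-5*k) = -10*k)
b = -129/4858358 (b = 1/((-69 + 149)/(109 + 149) - 37662) = 1/(80/258 - 37662) = 1/((1/258)*80 - 37662) = 1/(40/129 - 37662) = 1/(-4858358/129) = -129/4858358 ≈ -2.6552e-5)
H(-96) - b = -10*(-96) - 1*(-129/4858358) = 960 + 129/4858358 = 4664023809/4858358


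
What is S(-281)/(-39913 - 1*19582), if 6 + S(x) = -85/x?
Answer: 1601/16718095 ≈ 9.5765e-5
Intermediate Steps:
S(x) = -6 - 85/x
S(-281)/(-39913 - 1*19582) = (-6 - 85/(-281))/(-39913 - 1*19582) = (-6 - 85*(-1/281))/(-39913 - 19582) = (-6 + 85/281)/(-59495) = -1601/281*(-1/59495) = 1601/16718095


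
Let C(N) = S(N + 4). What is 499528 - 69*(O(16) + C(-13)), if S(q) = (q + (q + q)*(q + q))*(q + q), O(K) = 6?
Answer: 890344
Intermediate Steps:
S(q) = 2*q*(q + 4*q²) (S(q) = (q + (2*q)*(2*q))*(2*q) = (q + 4*q²)*(2*q) = 2*q*(q + 4*q²))
C(N) = (4 + N)²*(34 + 8*N) (C(N) = (N + 4)²*(2 + 8*(N + 4)) = (4 + N)²*(2 + 8*(4 + N)) = (4 + N)²*(2 + (32 + 8*N)) = (4 + N)²*(34 + 8*N))
499528 - 69*(O(16) + C(-13)) = 499528 - 69*(6 + (4 - 13)²*(34 + 8*(-13))) = 499528 - 69*(6 + (-9)²*(34 - 104)) = 499528 - 69*(6 + 81*(-70)) = 499528 - 69*(6 - 5670) = 499528 - 69*(-5664) = 499528 + 390816 = 890344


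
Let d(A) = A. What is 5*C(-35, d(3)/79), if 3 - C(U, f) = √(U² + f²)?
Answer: 15 - 5*√7645234/79 ≈ -160.00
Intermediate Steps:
C(U, f) = 3 - √(U² + f²)
5*C(-35, d(3)/79) = 5*(3 - √((-35)² + (3/79)²)) = 5*(3 - √(1225 + (3*(1/79))²)) = 5*(3 - √(1225 + (3/79)²)) = 5*(3 - √(1225 + 9/6241)) = 5*(3 - √(7645234/6241)) = 5*(3 - √7645234/79) = 15 - 5*√7645234/79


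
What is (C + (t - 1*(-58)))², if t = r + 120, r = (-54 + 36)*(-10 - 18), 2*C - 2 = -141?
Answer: 1500625/4 ≈ 3.7516e+5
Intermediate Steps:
C = -139/2 (C = 1 + (½)*(-141) = 1 - 141/2 = -139/2 ≈ -69.500)
r = 504 (r = -18*(-28) = 504)
t = 624 (t = 504 + 120 = 624)
(C + (t - 1*(-58)))² = (-139/2 + (624 - 1*(-58)))² = (-139/2 + (624 + 58))² = (-139/2 + 682)² = (1225/2)² = 1500625/4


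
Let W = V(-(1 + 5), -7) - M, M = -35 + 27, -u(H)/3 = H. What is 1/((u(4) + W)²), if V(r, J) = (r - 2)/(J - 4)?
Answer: 121/1296 ≈ 0.093364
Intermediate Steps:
u(H) = -3*H
M = -8
V(r, J) = (-2 + r)/(-4 + J)
W = 96/11 (W = (-2 - (1 + 5))/(-4 - 7) - 1*(-8) = (-2 - 1*6)/(-11) + 8 = -(-2 - 6)/11 + 8 = -1/11*(-8) + 8 = 8/11 + 8 = 96/11 ≈ 8.7273)
1/((u(4) + W)²) = 1/((-3*4 + 96/11)²) = 1/((-12 + 96/11)²) = 1/((-36/11)²) = 1/(1296/121) = 121/1296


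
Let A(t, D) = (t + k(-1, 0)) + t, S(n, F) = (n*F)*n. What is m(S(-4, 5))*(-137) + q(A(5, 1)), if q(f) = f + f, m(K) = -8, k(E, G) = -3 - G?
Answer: 1110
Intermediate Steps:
S(n, F) = F*n² (S(n, F) = (F*n)*n = F*n²)
A(t, D) = -3 + 2*t (A(t, D) = (t + (-3 - 1*0)) + t = (t + (-3 + 0)) + t = (t - 3) + t = (-3 + t) + t = -3 + 2*t)
q(f) = 2*f
m(S(-4, 5))*(-137) + q(A(5, 1)) = -8*(-137) + 2*(-3 + 2*5) = 1096 + 2*(-3 + 10) = 1096 + 2*7 = 1096 + 14 = 1110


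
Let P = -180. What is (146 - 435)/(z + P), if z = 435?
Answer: -17/15 ≈ -1.1333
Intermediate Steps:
(146 - 435)/(z + P) = (146 - 435)/(435 - 180) = -289/255 = -289*1/255 = -17/15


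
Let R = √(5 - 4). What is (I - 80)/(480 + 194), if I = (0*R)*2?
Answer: -40/337 ≈ -0.11869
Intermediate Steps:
R = 1 (R = √1 = 1)
I = 0 (I = (0*1)*2 = 0*2 = 0)
(I - 80)/(480 + 194) = (0 - 80)/(480 + 194) = -80/674 = -80*1/674 = -40/337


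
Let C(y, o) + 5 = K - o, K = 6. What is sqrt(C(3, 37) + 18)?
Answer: 3*I*sqrt(2) ≈ 4.2426*I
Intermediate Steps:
C(y, o) = 1 - o (C(y, o) = -5 + (6 - o) = 1 - o)
sqrt(C(3, 37) + 18) = sqrt((1 - 1*37) + 18) = sqrt((1 - 37) + 18) = sqrt(-36 + 18) = sqrt(-18) = 3*I*sqrt(2)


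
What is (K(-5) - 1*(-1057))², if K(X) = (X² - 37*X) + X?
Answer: 1592644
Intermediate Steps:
K(X) = X² - 36*X
(K(-5) - 1*(-1057))² = (-5*(-36 - 5) - 1*(-1057))² = (-5*(-41) + 1057)² = (205 + 1057)² = 1262² = 1592644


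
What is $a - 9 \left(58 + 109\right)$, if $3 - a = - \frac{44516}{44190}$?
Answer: $- \frac{33120242}{22095} \approx -1499.0$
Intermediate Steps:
$a = \frac{88543}{22095}$ ($a = 3 - - \frac{44516}{44190} = 3 - \left(-44516\right) \frac{1}{44190} = 3 - - \frac{22258}{22095} = 3 + \frac{22258}{22095} = \frac{88543}{22095} \approx 4.0074$)
$a - 9 \left(58 + 109\right) = \frac{88543}{22095} - 9 \left(58 + 109\right) = \frac{88543}{22095} - 1503 = - \frac{33120242}{22095}$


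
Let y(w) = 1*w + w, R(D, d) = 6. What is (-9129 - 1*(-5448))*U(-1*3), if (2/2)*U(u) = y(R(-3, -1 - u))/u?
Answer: 14724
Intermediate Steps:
y(w) = 2*w (y(w) = w + w = 2*w)
U(u) = 12/u (U(u) = (2*6)/u = 12/u)
(-9129 - 1*(-5448))*U(-1*3) = (-9129 - 1*(-5448))*(12/((-1*3))) = (-9129 + 5448)*(12/(-3)) = -44172*(-1)/3 = -3681*(-4) = 14724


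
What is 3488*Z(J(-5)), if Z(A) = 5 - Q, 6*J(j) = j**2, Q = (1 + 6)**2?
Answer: -153472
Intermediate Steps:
Q = 49 (Q = 7**2 = 49)
J(j) = j**2/6
Z(A) = -44 (Z(A) = 5 - 1*49 = 5 - 49 = -44)
3488*Z(J(-5)) = 3488*(-44) = -153472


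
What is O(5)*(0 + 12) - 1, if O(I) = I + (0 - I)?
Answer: -1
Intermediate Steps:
O(I) = 0 (O(I) = I - I = 0)
O(5)*(0 + 12) - 1 = 0*(0 + 12) - 1 = 0*12 - 1 = 0 - 1 = -1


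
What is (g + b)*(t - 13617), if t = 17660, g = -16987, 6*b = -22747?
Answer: -504036767/6 ≈ -8.4006e+7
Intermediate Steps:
b = -22747/6 (b = (⅙)*(-22747) = -22747/6 ≈ -3791.2)
(g + b)*(t - 13617) = (-16987 - 22747/6)*(17660 - 13617) = -124669/6*4043 = -504036767/6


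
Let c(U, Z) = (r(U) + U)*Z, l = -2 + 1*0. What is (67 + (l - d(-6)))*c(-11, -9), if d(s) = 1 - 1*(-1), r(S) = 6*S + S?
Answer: 49896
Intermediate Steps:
r(S) = 7*S
l = -2 (l = -2 + 0 = -2)
c(U, Z) = 8*U*Z (c(U, Z) = (7*U + U)*Z = (8*U)*Z = 8*U*Z)
d(s) = 2 (d(s) = 1 + 1 = 2)
(67 + (l - d(-6)))*c(-11, -9) = (67 + (-2 - 1*2))*(8*(-11)*(-9)) = (67 + (-2 - 2))*792 = (67 - 4)*792 = 63*792 = 49896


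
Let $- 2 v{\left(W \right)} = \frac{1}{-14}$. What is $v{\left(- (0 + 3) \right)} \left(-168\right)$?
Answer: $-6$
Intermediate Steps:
$v{\left(W \right)} = \frac{1}{28}$ ($v{\left(W \right)} = - \frac{1}{2 \left(-14\right)} = \left(- \frac{1}{2}\right) \left(- \frac{1}{14}\right) = \frac{1}{28}$)
$v{\left(- (0 + 3) \right)} \left(-168\right) = \frac{1}{28} \left(-168\right) = -6$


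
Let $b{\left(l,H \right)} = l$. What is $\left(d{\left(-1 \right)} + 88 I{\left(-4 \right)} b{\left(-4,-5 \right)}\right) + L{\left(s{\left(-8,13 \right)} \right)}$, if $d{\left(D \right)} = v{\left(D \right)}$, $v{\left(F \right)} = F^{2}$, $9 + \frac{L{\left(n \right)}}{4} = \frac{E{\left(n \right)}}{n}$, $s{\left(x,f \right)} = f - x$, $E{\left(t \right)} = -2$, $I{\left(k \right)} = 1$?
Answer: $- \frac{8135}{21} \approx -387.38$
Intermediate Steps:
$L{\left(n \right)} = -36 - \frac{8}{n}$ ($L{\left(n \right)} = -36 + 4 \left(- \frac{2}{n}\right) = -36 - \frac{8}{n}$)
$d{\left(D \right)} = D^{2}$
$\left(d{\left(-1 \right)} + 88 I{\left(-4 \right)} b{\left(-4,-5 \right)}\right) + L{\left(s{\left(-8,13 \right)} \right)} = \left(\left(-1\right)^{2} + 88 \cdot 1 \left(-4\right)\right) - \left(36 + \frac{8}{13 - -8}\right) = \left(1 + 88 \left(-4\right)\right) - \left(36 + \frac{8}{13 + 8}\right) = \left(1 - 352\right) - \left(36 + \frac{8}{21}\right) = -351 - \frac{764}{21} = - \frac{8135}{21}$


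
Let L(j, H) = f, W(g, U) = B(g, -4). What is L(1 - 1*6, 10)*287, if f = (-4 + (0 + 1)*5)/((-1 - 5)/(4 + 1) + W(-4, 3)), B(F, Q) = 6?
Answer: 1435/24 ≈ 59.792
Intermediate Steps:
W(g, U) = 6
f = 5/24 (f = (-4 + (0 + 1)*5)/((-1 - 5)/(4 + 1) + 6) = (-4 + 1*5)/(-6/5 + 6) = (-4 + 5)/(-6*⅕ + 6) = 1/(-6/5 + 6) = 1/(24/5) = 1*(5/24) = 5/24 ≈ 0.20833)
L(j, H) = 5/24
L(1 - 1*6, 10)*287 = (5/24)*287 = 1435/24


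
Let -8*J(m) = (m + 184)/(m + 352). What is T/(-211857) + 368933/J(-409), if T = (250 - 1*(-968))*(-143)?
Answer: -3960154933754/5296425 ≈ -7.4770e+5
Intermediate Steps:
J(m) = -(184 + m)/(8*(352 + m)) (J(m) = -(m + 184)/(8*(m + 352)) = -(184 + m)/(8*(352 + m)))
T = -174174 (T = (250 + 968)*(-143) = 1218*(-143) = -174174)
T/(-211857) + 368933/J(-409) = -174174/(-211857) + 368933/(((-184 - 1*(-409))/(8*(352 - 409)))) = -174174*(-1/211857) + 368933/(((⅛)*(-184 + 409)/(-57))) = 58058/70619 + 368933/(((⅛)*(-1/57)*225)) = 58058/70619 + 368933/(-75/152) = 58058/70619 + 368933*(-152/75) = 58058/70619 - 56077816/75 = -3960154933754/5296425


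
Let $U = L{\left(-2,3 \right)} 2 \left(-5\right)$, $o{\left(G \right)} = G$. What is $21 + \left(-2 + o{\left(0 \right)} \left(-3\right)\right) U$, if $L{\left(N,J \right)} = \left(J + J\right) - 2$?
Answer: $101$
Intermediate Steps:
$L{\left(N,J \right)} = -2 + 2 J$ ($L{\left(N,J \right)} = 2 J - 2 = -2 + 2 J$)
$U = -40$ ($U = \left(-2 + 2 \cdot 3\right) 2 \left(-5\right) = \left(-2 + 6\right) 2 \left(-5\right) = 4 \cdot 2 \left(-5\right) = 8 \left(-5\right) = -40$)
$21 + \left(-2 + o{\left(0 \right)} \left(-3\right)\right) U = 21 + \left(-2 + 0 \left(-3\right)\right) \left(-40\right) = 21 + \left(-2 + 0\right) \left(-40\right) = 21 - -80 = 21 + 80 = 101$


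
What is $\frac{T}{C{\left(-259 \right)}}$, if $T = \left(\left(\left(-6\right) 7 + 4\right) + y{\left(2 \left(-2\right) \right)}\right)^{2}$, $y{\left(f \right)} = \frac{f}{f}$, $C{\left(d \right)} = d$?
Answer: $- \frac{37}{7} \approx -5.2857$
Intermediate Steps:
$y{\left(f \right)} = 1$
$T = 1369$ ($T = \left(\left(\left(-6\right) 7 + 4\right) + 1\right)^{2} = \left(\left(-42 + 4\right) + 1\right)^{2} = \left(-38 + 1\right)^{2} = \left(-37\right)^{2} = 1369$)
$\frac{T}{C{\left(-259 \right)}} = \frac{1369}{-259} = 1369 \left(- \frac{1}{259}\right) = - \frac{37}{7}$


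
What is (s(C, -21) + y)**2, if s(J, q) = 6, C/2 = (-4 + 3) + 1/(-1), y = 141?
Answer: 21609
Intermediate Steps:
C = -4 (C = 2*((-4 + 3) + 1/(-1)) = 2*(-1 - 1) = 2*(-2) = -4)
(s(C, -21) + y)**2 = (6 + 141)**2 = 147**2 = 21609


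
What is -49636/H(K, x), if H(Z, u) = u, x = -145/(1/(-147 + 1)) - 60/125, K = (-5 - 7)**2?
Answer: -620450/264619 ≈ -2.3447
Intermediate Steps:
K = 144 (K = (-12)**2 = 144)
x = 529238/25 (x = -145/(1/(-146)) - 60*1/125 = -145/(-1/146) - 12/25 = -145*(-146) - 12/25 = 21170 - 12/25 = 529238/25 ≈ 21170.)
-49636/H(K, x) = -49636/529238/25 = -49636*25/529238 = -620450/264619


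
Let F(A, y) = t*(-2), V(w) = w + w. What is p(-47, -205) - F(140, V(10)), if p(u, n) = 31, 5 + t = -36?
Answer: -51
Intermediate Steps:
t = -41 (t = -5 - 36 = -41)
V(w) = 2*w
F(A, y) = 82 (F(A, y) = -41*(-2) = 82)
p(-47, -205) - F(140, V(10)) = 31 - 1*82 = 31 - 82 = -51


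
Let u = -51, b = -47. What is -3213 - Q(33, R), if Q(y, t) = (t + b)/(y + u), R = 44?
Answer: -19279/6 ≈ -3213.2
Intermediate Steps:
Q(y, t) = (-47 + t)/(-51 + y) (Q(y, t) = (t - 47)/(y - 51) = (-47 + t)/(-51 + y))
-3213 - Q(33, R) = -3213 - (-47 + 44)/(-51 + 33) = -3213 - (-3)/(-18) = -3213 - (-1)*(-3)/18 = -3213 - 1*1/6 = -3213 - 1/6 = -19279/6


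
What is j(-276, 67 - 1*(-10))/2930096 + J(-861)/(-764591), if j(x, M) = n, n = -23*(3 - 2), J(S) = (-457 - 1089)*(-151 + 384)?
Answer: 1055455735335/2240325030736 ≈ 0.47112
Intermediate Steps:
J(S) = -360218 (J(S) = -1546*233 = -360218)
n = -23 (n = -23*1 = -23)
j(x, M) = -23
j(-276, 67 - 1*(-10))/2930096 + J(-861)/(-764591) = -23/2930096 - 360218/(-764591) = -23*1/2930096 - 360218*(-1/764591) = -23/2930096 + 360218/764591 = 1055455735335/2240325030736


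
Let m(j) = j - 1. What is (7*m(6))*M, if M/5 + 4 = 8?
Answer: 700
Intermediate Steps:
M = 20 (M = -20 + 5*8 = -20 + 40 = 20)
m(j) = -1 + j
(7*m(6))*M = (7*(-1 + 6))*20 = (7*5)*20 = 35*20 = 700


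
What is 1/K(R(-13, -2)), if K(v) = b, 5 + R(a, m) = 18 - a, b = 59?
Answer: 1/59 ≈ 0.016949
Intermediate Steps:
R(a, m) = 13 - a (R(a, m) = -5 + (18 - a) = 13 - a)
K(v) = 59
1/K(R(-13, -2)) = 1/59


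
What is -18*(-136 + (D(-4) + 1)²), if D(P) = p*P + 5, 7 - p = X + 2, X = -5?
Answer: -18360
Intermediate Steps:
p = 10 (p = 7 - (-5 + 2) = 7 - 1*(-3) = 7 + 3 = 10)
D(P) = 5 + 10*P (D(P) = 10*P + 5 = 5 + 10*P)
-18*(-136 + (D(-4) + 1)²) = -18*(-136 + ((5 + 10*(-4)) + 1)²) = -18*(-136 + ((5 - 40) + 1)²) = -18*(-136 + (-35 + 1)²) = -18*(-136 + (-34)²) = -18*(-136 + 1156) = -18*1020 = -18360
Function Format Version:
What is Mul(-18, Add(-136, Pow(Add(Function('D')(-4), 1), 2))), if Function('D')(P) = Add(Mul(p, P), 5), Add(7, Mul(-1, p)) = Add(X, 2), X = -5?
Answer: -18360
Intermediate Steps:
p = 10 (p = Add(7, Mul(-1, Add(-5, 2))) = Add(7, Mul(-1, -3)) = Add(7, 3) = 10)
Function('D')(P) = Add(5, Mul(10, P)) (Function('D')(P) = Add(Mul(10, P), 5) = Add(5, Mul(10, P)))
Mul(-18, Add(-136, Pow(Add(Function('D')(-4), 1), 2))) = Mul(-18, Add(-136, Pow(Add(Add(5, Mul(10, -4)), 1), 2))) = Mul(-18, Add(-136, Pow(Add(Add(5, -40), 1), 2))) = Mul(-18, Add(-136, Pow(Add(-35, 1), 2))) = Mul(-18, Add(-136, Pow(-34, 2))) = Mul(-18, Add(-136, 1156)) = Mul(-18, 1020) = -18360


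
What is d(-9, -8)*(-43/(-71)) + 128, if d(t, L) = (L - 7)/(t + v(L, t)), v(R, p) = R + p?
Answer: 236933/1846 ≈ 128.35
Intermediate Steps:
d(t, L) = (-7 + L)/(L + 2*t) (d(t, L) = (L - 7)/(t + (L + t)) = (-7 + L)/(L + 2*t))
d(-9, -8)*(-43/(-71)) + 128 = ((-7 - 8)/(-8 + 2*(-9)))*(-43/(-71)) + 128 = (-15/(-8 - 18))*(-43*(-1/71)) + 128 = (-15/(-26))*(43/71) + 128 = -1/26*(-15)*(43/71) + 128 = (15/26)*(43/71) + 128 = 645/1846 + 128 = 236933/1846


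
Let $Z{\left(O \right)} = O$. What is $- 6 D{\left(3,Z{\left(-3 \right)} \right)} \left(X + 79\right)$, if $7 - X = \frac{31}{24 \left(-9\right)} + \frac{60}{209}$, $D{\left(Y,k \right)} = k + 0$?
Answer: $\frac{3875903}{2508} \approx 1545.4$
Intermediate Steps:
$D{\left(Y,k \right)} = k$
$X = \frac{309527}{45144}$ ($X = 7 - \left(\frac{31}{24 \left(-9\right)} + \frac{60}{209}\right) = 7 - \left(\frac{31}{-216} + 60 \cdot \frac{1}{209}\right) = 7 - \left(31 \left(- \frac{1}{216}\right) + \frac{60}{209}\right) = 7 - \left(- \frac{31}{216} + \frac{60}{209}\right) = 7 - \frac{6481}{45144} = \frac{309527}{45144} \approx 6.8564$)
$- 6 D{\left(3,Z{\left(-3 \right)} \right)} \left(X + 79\right) = \left(-6\right) \left(-3\right) \left(\frac{309527}{45144} + 79\right) = 18 \cdot \frac{3875903}{45144} = \frac{3875903}{2508}$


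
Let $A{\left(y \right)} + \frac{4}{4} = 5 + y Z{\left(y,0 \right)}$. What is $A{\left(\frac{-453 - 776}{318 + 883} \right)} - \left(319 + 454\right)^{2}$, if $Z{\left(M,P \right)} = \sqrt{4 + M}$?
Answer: $-597525 - \frac{6145 \sqrt{171743}}{1442401} \approx -5.9753 \cdot 10^{5}$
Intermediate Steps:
$A{\left(y \right)} = 4 + y \sqrt{4 + y}$ ($A{\left(y \right)} = -1 + \left(5 + y \sqrt{4 + y}\right) = 4 + y \sqrt{4 + y}$)
$A{\left(\frac{-453 - 776}{318 + 883} \right)} - \left(319 + 454\right)^{2} = \left(4 + \frac{-453 - 776}{318 + 883} \sqrt{4 + \frac{-453 - 776}{318 + 883}}\right) - \left(319 + 454\right)^{2} = \left(4 + - \frac{1229}{1201} \sqrt{4 - \frac{1229}{1201}}\right) - 773^{2} = \left(4 + \left(-1229\right) \frac{1}{1201} \sqrt{4 - \frac{1229}{1201}}\right) - 597529 = \left(4 - \frac{1229 \sqrt{4 - \frac{1229}{1201}}}{1201}\right) - 597529 = \left(4 - \frac{1229 \sqrt{\frac{3575}{1201}}}{1201}\right) - 597529 = \left(4 - \frac{1229 \frac{5 \sqrt{171743}}{1201}}{1201}\right) - 597529 = \left(4 - \frac{6145 \sqrt{171743}}{1442401}\right) - 597529 = -597525 - \frac{6145 \sqrt{171743}}{1442401}$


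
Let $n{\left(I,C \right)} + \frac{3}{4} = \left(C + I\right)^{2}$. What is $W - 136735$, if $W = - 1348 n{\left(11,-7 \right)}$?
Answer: $-157292$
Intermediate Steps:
$n{\left(I,C \right)} = - \frac{3}{4} + \left(C + I\right)^{2}$
$W = -20557$ ($W = - 1348 \left(- \frac{3}{4} + \left(-7 + 11\right)^{2}\right) = - 1348 \left(- \frac{3}{4} + 4^{2}\right) = - 1348 \left(- \frac{3}{4} + 16\right) = \left(-1348\right) \frac{61}{4} = -20557$)
$W - 136735 = -20557 - 136735 = -157292$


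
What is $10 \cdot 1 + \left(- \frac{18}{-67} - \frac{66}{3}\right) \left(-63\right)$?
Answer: $\frac{92398}{67} \approx 1379.1$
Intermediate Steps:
$10 \cdot 1 + \left(- \frac{18}{-67} - \frac{66}{3}\right) \left(-63\right) = 10 + \left(\left(-18\right) \left(- \frac{1}{67}\right) - 22\right) \left(-63\right) = 10 + \left(\frac{18}{67} - 22\right) \left(-63\right) = 10 - - \frac{91728}{67} = 10 + \frac{91728}{67} = \frac{92398}{67}$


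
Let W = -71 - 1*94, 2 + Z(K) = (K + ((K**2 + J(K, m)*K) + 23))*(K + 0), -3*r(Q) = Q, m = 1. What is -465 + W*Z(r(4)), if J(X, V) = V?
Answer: 42565/9 ≈ 4729.4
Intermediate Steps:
r(Q) = -Q/3
Z(K) = -2 + K*(23 + K**2 + 2*K) (Z(K) = -2 + (K + ((K**2 + 1*K) + 23))*(K + 0) = -2 + (K + ((K**2 + K) + 23))*K = -2 + (K + ((K + K**2) + 23))*K = -2 + (K + (23 + K + K**2))*K = -2 + (23 + K**2 + 2*K)*K = -2 + K*(23 + K**2 + 2*K))
W = -165 (W = -71 - 94 = -165)
-465 + W*Z(r(4)) = -465 - 165*(-2 + (-1/3*4)**3 + 2*(-1/3*4)**2 + 23*(-1/3*4)) = -465 - 165*(-2 + (-4/3)**3 + 2*(-4/3)**2 + 23*(-4/3)) = -465 - 165*(-2 - 64/27 + 2*(16/9) - 92/3) = -465 - 165*(-2 - 64/27 + 32/9 - 92/3) = -465 - 165*(-850/27) = -465 + 46750/9 = 42565/9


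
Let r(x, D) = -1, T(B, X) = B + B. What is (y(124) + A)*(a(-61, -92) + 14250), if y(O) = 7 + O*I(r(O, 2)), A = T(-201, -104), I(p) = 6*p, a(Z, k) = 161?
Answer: -16414129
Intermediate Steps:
T(B, X) = 2*B
A = -402 (A = 2*(-201) = -402)
y(O) = 7 - 6*O (y(O) = 7 + O*(6*(-1)) = 7 + O*(-6) = 7 - 6*O)
(y(124) + A)*(a(-61, -92) + 14250) = ((7 - 6*124) - 402)*(161 + 14250) = ((7 - 744) - 402)*14411 = (-737 - 402)*14411 = -1139*14411 = -16414129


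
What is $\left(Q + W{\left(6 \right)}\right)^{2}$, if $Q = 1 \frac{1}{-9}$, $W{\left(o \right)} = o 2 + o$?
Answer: $\frac{25921}{81} \approx 320.01$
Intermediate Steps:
$W{\left(o \right)} = 3 o$ ($W{\left(o \right)} = 2 o + o = 3 o$)
$Q = - \frac{1}{9}$ ($Q = 1 \left(- \frac{1}{9}\right) = - \frac{1}{9} \approx -0.11111$)
$\left(Q + W{\left(6 \right)}\right)^{2} = \left(- \frac{1}{9} + 3 \cdot 6\right)^{2} = \left(- \frac{1}{9} + 18\right)^{2} = \left(\frac{161}{9}\right)^{2} = \frac{25921}{81}$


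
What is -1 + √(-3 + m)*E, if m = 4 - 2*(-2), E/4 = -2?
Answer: -1 - 8*√5 ≈ -18.889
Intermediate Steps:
E = -8 (E = 4*(-2) = -8)
m = 8 (m = 4 + 4 = 8)
-1 + √(-3 + m)*E = -1 + √(-3 + 8)*(-8) = -1 + √5*(-8) = -1 - 8*√5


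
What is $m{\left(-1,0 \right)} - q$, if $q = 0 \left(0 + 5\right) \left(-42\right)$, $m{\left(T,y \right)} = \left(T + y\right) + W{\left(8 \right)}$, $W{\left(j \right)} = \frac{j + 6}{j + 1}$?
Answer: $\frac{5}{9} \approx 0.55556$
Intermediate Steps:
$W{\left(j \right)} = \frac{6 + j}{1 + j}$
$m{\left(T,y \right)} = \frac{14}{9} + T + y$ ($m{\left(T,y \right)} = \left(T + y\right) + \frac{6 + 8}{1 + 8} = \left(T + y\right) + \frac{1}{9} \cdot 14 = \left(T + y\right) + \frac{14}{9} = \frac{14}{9} + T + y$)
$q = 0$ ($q = 0 \cdot 5 \left(-42\right) = 0 \left(-42\right) = 0$)
$m{\left(-1,0 \right)} - q = \left(\frac{14}{9} - 1 + 0\right) - 0 = \frac{5}{9} + 0 = \frac{5}{9}$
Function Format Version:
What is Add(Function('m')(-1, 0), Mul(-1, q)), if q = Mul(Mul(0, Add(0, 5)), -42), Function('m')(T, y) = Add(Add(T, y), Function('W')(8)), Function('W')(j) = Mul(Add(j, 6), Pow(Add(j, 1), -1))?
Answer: Rational(5, 9) ≈ 0.55556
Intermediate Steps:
Function('W')(j) = Mul(Pow(Add(1, j), -1), Add(6, j)) (Function('W')(j) = Mul(Add(6, j), Pow(Add(1, j), -1)) = Mul(Pow(Add(1, j), -1), Add(6, j)))
Function('m')(T, y) = Add(Rational(14, 9), T, y) (Function('m')(T, y) = Add(Add(T, y), Mul(Pow(Add(1, 8), -1), Add(6, 8))) = Add(Add(T, y), Mul(Pow(9, -1), 14)) = Add(Add(T, y), Mul(Rational(1, 9), 14)) = Add(Add(T, y), Rational(14, 9)) = Add(Rational(14, 9), T, y))
q = 0 (q = Mul(Mul(0, 5), -42) = Mul(0, -42) = 0)
Add(Function('m')(-1, 0), Mul(-1, q)) = Add(Add(Rational(14, 9), -1, 0), Mul(-1, 0)) = Add(Rational(5, 9), 0) = Rational(5, 9)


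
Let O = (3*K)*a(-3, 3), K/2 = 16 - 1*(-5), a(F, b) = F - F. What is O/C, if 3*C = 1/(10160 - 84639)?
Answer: 0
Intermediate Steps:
a(F, b) = 0
C = -1/223437 (C = 1/(3*(10160 - 84639)) = (⅓)/(-74479) = (⅓)*(-1/74479) = -1/223437 ≈ -4.4755e-6)
K = 42 (K = 2*(16 - 1*(-5)) = 2*(16 + 5) = 2*21 = 42)
O = 0 (O = (3*42)*0 = 126*0 = 0)
O/C = 0/(-1/223437) = 0*(-223437) = 0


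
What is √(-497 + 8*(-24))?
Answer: I*√689 ≈ 26.249*I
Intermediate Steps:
√(-497 + 8*(-24)) = √(-497 - 192) = √(-689) = I*√689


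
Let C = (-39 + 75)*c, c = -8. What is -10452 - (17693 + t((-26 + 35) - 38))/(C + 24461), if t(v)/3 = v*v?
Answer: -252676412/24173 ≈ -10453.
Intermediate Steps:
C = -288 (C = (-39 + 75)*(-8) = 36*(-8) = -288)
t(v) = 3*v² (t(v) = 3*(v*v) = 3*v²)
-10452 - (17693 + t((-26 + 35) - 38))/(C + 24461) = -10452 - (17693 + 3*((-26 + 35) - 38)²)/(-288 + 24461) = -10452 - (17693 + 3*(9 - 38)²)/24173 = -10452 - (17693 + 3*(-29)²)/24173 = -10452 - (17693 + 3*841)/24173 = -10452 - (17693 + 2523)/24173 = -10452 - 20216/24173 = -252676412/24173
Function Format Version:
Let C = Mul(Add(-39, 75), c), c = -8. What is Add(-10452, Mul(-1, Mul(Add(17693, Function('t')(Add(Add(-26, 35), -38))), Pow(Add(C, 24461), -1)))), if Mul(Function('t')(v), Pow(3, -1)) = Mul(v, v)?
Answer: Rational(-252676412, 24173) ≈ -10453.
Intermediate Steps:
C = -288 (C = Mul(Add(-39, 75), -8) = Mul(36, -8) = -288)
Function('t')(v) = Mul(3, Pow(v, 2)) (Function('t')(v) = Mul(3, Mul(v, v)) = Mul(3, Pow(v, 2)))
Add(-10452, Mul(-1, Mul(Add(17693, Function('t')(Add(Add(-26, 35), -38))), Pow(Add(C, 24461), -1)))) = Add(-10452, Mul(-1, Mul(Add(17693, Mul(3, Pow(Add(Add(-26, 35), -38), 2))), Pow(Add(-288, 24461), -1)))) = Add(-10452, Mul(-1, Mul(Add(17693, Mul(3, Pow(Add(9, -38), 2))), Pow(24173, -1)))) = Add(-10452, Mul(-1, Mul(Add(17693, Mul(3, Pow(-29, 2))), Rational(1, 24173)))) = Add(-10452, Mul(-1, Mul(Add(17693, Mul(3, 841)), Rational(1, 24173)))) = Add(-10452, Mul(-1, Mul(Add(17693, 2523), Rational(1, 24173)))) = Add(-10452, Mul(-1, Mul(20216, Rational(1, 24173)))) = Add(-10452, Mul(-1, Rational(20216, 24173))) = Add(-10452, Rational(-20216, 24173)) = Rational(-252676412, 24173)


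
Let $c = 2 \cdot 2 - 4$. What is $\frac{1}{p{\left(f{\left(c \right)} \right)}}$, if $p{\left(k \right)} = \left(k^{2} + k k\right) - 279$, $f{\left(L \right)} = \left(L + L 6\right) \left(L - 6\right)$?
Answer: $- \frac{1}{279} \approx -0.0035842$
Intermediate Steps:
$c = 0$ ($c = 4 - 4 = 0$)
$f{\left(L \right)} = 7 L \left(-6 + L\right)$ ($f{\left(L \right)} = \left(L + 6 L\right) \left(-6 + L\right) = 7 L \left(-6 + L\right)$)
$p{\left(k \right)} = -279 + 2 k^{2}$ ($p{\left(k \right)} = \left(k^{2} + k^{2}\right) - 279 = 2 k^{2} - 279 = -279 + 2 k^{2}$)
$\frac{1}{p{\left(f{\left(c \right)} \right)}} = \frac{1}{-279 + 2 \left(7 \cdot 0 \left(-6 + 0\right)\right)^{2}} = \frac{1}{-279 + 2 \left(7 \cdot 0 \left(-6\right)\right)^{2}} = \frac{1}{-279 + 2 \cdot 0^{2}} = \frac{1}{-279 + 2 \cdot 0} = \frac{1}{-279 + 0} = \frac{1}{-279} = - \frac{1}{279}$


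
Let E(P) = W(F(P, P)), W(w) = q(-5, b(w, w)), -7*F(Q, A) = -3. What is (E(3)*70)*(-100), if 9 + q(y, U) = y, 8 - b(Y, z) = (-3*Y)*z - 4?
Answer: 98000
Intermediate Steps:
b(Y, z) = 12 + 3*Y*z (b(Y, z) = 8 - ((-3*Y)*z - 4) = 8 - (-3*Y*z - 4) = 8 - (-4 - 3*Y*z) = 8 + (4 + 3*Y*z) = 12 + 3*Y*z)
F(Q, A) = 3/7 (F(Q, A) = -1/7*(-3) = 3/7)
q(y, U) = -9 + y
W(w) = -14 (W(w) = -9 - 5 = -14)
E(P) = -14
(E(3)*70)*(-100) = -14*70*(-100) = -980*(-100) = 98000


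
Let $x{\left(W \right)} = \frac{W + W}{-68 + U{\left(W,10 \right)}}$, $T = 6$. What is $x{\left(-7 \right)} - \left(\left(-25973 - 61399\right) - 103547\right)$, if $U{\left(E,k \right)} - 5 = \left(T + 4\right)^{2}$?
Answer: $\frac{7063989}{37} \approx 1.9092 \cdot 10^{5}$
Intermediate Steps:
$U{\left(E,k \right)} = 105$ ($U{\left(E,k \right)} = 5 + \left(6 + 4\right)^{2} = 5 + 10^{2} = 5 + 100 = 105$)
$x{\left(W \right)} = \frac{2 W}{37}$ ($x{\left(W \right)} = \frac{W + W}{-68 + 105} = \frac{2 W}{37}$)
$x{\left(-7 \right)} - \left(\left(-25973 - 61399\right) - 103547\right) = \frac{2}{37} \left(-7\right) - \left(\left(-25973 - 61399\right) - 103547\right) = - \frac{14}{37} - \left(-87372 - 103547\right) = - \frac{14}{37} - -190919 = - \frac{14}{37} + 190919 = \frac{7063989}{37}$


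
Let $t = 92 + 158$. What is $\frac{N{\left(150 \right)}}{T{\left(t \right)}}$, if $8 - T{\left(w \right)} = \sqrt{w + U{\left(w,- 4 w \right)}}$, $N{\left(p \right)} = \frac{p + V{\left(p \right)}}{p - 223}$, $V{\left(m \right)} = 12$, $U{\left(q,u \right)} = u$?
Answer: $- \frac{648}{29711} - \frac{405 i \sqrt{30}}{29711} \approx -0.02181 - 0.074662 i$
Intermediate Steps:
$t = 250$
$N{\left(p \right)} = \frac{12 + p}{-223 + p}$ ($N{\left(p \right)} = \frac{p + 12}{p - 223} = \frac{12 + p}{-223 + p}$)
$T{\left(w \right)} = 8 - \sqrt{3} \sqrt{- w}$ ($T{\left(w \right)} = 8 - \sqrt{w - 4 w} = 8 - \sqrt{- 3 w} = 8 - \sqrt{3} \sqrt{- w}$)
$\frac{N{\left(150 \right)}}{T{\left(t \right)}} = \frac{\frac{1}{-223 + 150} \left(12 + 150\right)}{8 - \sqrt{3} \sqrt{\left(-1\right) 250}} = \frac{\frac{1}{-73} \cdot 162}{8 - \sqrt{3} \sqrt{-250}} = \frac{\left(- \frac{1}{73}\right) 162}{8 - \sqrt{3} \cdot 5 i \sqrt{10}} = - \frac{162}{73 \left(8 - 5 i \sqrt{30}\right)}$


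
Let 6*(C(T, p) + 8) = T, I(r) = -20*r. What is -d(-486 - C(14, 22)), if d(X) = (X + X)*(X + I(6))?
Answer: -5190482/9 ≈ -5.7672e+5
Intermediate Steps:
C(T, p) = -8 + T/6
d(X) = 2*X*(-120 + X) (d(X) = (X + X)*(X - 20*6) = (2*X)*(X - 120) = (2*X)*(-120 + X) = 2*X*(-120 + X))
-d(-486 - C(14, 22)) = -2*(-486 - (-8 + (1/6)*14))*(-120 + (-486 - (-8 + (1/6)*14))) = -2*(-486 - (-8 + 7/3))*(-120 + (-486 - (-8 + 7/3))) = -2*(-486 - 1*(-17/3))*(-120 + (-486 - 1*(-17/3))) = -2*(-486 + 17/3)*(-120 + (-486 + 17/3)) = -2*(-1441)*(-120 - 1441/3)/3 = -2*(-1441)*(-1801)/(3*3) = -1*5190482/9 = -5190482/9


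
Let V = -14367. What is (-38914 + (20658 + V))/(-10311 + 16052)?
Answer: -32623/5741 ≈ -5.6825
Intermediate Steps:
(-38914 + (20658 + V))/(-10311 + 16052) = (-38914 + (20658 - 14367))/(-10311 + 16052) = (-38914 + 6291)/5741 = -32623*1/5741 = -32623/5741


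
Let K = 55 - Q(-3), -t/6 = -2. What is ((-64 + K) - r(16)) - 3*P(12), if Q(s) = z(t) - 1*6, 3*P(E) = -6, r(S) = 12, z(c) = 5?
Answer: -14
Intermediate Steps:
t = 12 (t = -6*(-2) = 12)
P(E) = -2 (P(E) = (⅓)*(-6) = -2)
Q(s) = -1 (Q(s) = 5 - 1*6 = 5 - 6 = -1)
K = 56 (K = 55 - 1*(-1) = 55 + 1 = 56)
((-64 + K) - r(16)) - 3*P(12) = ((-64 + 56) - 1*12) - 3*(-2) = (-8 - 12) + 6 = -20 + 6 = -14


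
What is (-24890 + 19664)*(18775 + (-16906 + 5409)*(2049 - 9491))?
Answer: -447238200474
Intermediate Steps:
(-24890 + 19664)*(18775 + (-16906 + 5409)*(2049 - 9491)) = -5226*(18775 - 11497*(-7442)) = -5226*(18775 + 85560674) = -5226*85579449 = -447238200474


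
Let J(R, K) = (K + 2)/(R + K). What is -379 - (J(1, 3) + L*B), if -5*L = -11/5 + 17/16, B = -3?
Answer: -151827/400 ≈ -379.57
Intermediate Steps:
L = 91/400 (L = -(-11/5 + 17/16)/5 = -⅕*(-91/80) = 91/400 ≈ 0.22750)
J(R, K) = (2 + K)/(K + R)
-379 - (J(1, 3) + L*B) = -379 - ((2 + 3)/(3 + 1) + (91/400)*(-3)) = -379 - (5/4 - 273/400) = -379 - 1*227/400 = -379 - 227/400 = -151827/400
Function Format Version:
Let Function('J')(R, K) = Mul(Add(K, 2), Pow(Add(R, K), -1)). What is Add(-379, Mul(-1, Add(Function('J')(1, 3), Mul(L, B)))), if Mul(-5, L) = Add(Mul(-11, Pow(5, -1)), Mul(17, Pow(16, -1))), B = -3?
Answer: Rational(-151827, 400) ≈ -379.57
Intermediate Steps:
L = Rational(91, 400) (L = Mul(Rational(-1, 5), Add(Mul(-11, Pow(5, -1)), Mul(17, Pow(16, -1)))) = Mul(Rational(-1, 5), Add(Mul(-11, Rational(1, 5)), Mul(17, Rational(1, 16)))) = Mul(Rational(-1, 5), Add(Rational(-11, 5), Rational(17, 16))) = Mul(Rational(-1, 5), Rational(-91, 80)) = Rational(91, 400) ≈ 0.22750)
Function('J')(R, K) = Mul(Pow(Add(K, R), -1), Add(2, K)) (Function('J')(R, K) = Mul(Add(2, K), Pow(Add(K, R), -1)) = Mul(Pow(Add(K, R), -1), Add(2, K)))
Add(-379, Mul(-1, Add(Function('J')(1, 3), Mul(L, B)))) = Add(-379, Mul(-1, Add(Mul(Pow(Add(3, 1), -1), Add(2, 3)), Mul(Rational(91, 400), -3)))) = Add(-379, Mul(-1, Add(Mul(Pow(4, -1), 5), Rational(-273, 400)))) = Add(-379, Mul(-1, Add(Mul(Rational(1, 4), 5), Rational(-273, 400)))) = Add(-379, Mul(-1, Add(Rational(5, 4), Rational(-273, 400)))) = Add(-379, Mul(-1, Rational(227, 400))) = Add(-379, Rational(-227, 400)) = Rational(-151827, 400)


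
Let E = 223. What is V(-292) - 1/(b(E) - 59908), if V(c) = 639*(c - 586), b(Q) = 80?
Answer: -33566020775/59828 ≈ -5.6104e+5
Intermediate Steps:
V(c) = -374454 + 639*c (V(c) = 639*(-586 + c) = -374454 + 639*c)
V(-292) - 1/(b(E) - 59908) = (-374454 + 639*(-292)) - 1/(80 - 59908) = (-374454 - 186588) - 1/(-59828) = -561042 - 1*(-1/59828) = -561042 + 1/59828 = -33566020775/59828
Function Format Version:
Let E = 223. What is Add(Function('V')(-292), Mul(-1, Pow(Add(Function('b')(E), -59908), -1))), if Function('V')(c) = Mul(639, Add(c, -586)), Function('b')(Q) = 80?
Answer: Rational(-33566020775, 59828) ≈ -5.6104e+5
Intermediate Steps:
Function('V')(c) = Add(-374454, Mul(639, c)) (Function('V')(c) = Mul(639, Add(-586, c)) = Add(-374454, Mul(639, c)))
Add(Function('V')(-292), Mul(-1, Pow(Add(Function('b')(E), -59908), -1))) = Add(Add(-374454, Mul(639, -292)), Mul(-1, Pow(Add(80, -59908), -1))) = Add(Add(-374454, -186588), Mul(-1, Pow(-59828, -1))) = Add(-561042, Mul(-1, Rational(-1, 59828))) = Add(-561042, Rational(1, 59828)) = Rational(-33566020775, 59828)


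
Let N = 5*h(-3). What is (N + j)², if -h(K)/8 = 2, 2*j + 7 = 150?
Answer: 289/4 ≈ 72.250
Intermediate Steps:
j = 143/2 (j = -7/2 + (½)*150 = -7/2 + 75 = 143/2 ≈ 71.500)
h(K) = -16 (h(K) = -8*2 = -16)
N = -80 (N = 5*(-16) = -80)
(N + j)² = (-80 + 143/2)² = (-17/2)² = 289/4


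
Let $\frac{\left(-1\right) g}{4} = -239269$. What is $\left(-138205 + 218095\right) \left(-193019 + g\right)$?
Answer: $61040513730$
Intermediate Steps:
$g = 957076$ ($g = \left(-4\right) \left(-239269\right) = 957076$)
$\left(-138205 + 218095\right) \left(-193019 + g\right) = \left(-138205 + 218095\right) \left(-193019 + 957076\right) = 79890 \cdot 764057 = 61040513730$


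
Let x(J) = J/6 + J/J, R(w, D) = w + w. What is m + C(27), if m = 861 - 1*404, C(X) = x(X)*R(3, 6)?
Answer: 490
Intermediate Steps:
R(w, D) = 2*w
x(J) = 1 + J/6 (x(J) = J*(⅙) + 1 = J/6 + 1 = 1 + J/6)
C(X) = 6 + X (C(X) = (1 + X/6)*(2*3) = (1 + X/6)*6 = 6 + X)
m = 457 (m = 861 - 404 = 457)
m + C(27) = 457 + (6 + 27) = 457 + 33 = 490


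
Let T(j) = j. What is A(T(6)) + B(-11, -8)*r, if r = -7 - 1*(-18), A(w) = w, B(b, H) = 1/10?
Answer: 71/10 ≈ 7.1000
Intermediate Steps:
B(b, H) = ⅒
r = 11 (r = -7 + 18 = 11)
A(T(6)) + B(-11, -8)*r = 6 + (⅒)*11 = 6 + 11/10 = 71/10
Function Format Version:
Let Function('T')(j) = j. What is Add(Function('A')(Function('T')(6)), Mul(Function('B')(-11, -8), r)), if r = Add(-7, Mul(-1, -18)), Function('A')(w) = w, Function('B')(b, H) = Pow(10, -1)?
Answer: Rational(71, 10) ≈ 7.1000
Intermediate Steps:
Function('B')(b, H) = Rational(1, 10)
r = 11 (r = Add(-7, 18) = 11)
Add(Function('A')(Function('T')(6)), Mul(Function('B')(-11, -8), r)) = Add(6, Mul(Rational(1, 10), 11)) = Add(6, Rational(11, 10)) = Rational(71, 10)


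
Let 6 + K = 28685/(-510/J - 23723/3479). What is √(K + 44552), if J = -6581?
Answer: 9*√241836376523487231/22049539 ≈ 200.73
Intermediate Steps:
K = -93953961779/22049539 (K = -6 + 28685/(-510/(-6581) - 23723/3479) = -6 + 28685/(-510*(-1/6581) - 23723*1/3479) = -6 + 28685/(510/6581 - 3389/497) = -6 + 28685/(-22049539/3270757) = -6 + 28685*(-3270757/22049539) = -6 - 93821664545/22049539 = -93953961779/22049539 ≈ -4261.0)
√(K + 44552) = √(-93953961779/22049539 + 44552) = √(888397099749/22049539) = 9*√241836376523487231/22049539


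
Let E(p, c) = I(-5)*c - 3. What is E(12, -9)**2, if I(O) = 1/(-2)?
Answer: 9/4 ≈ 2.2500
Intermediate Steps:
I(O) = -1/2
E(p, c) = -3 - c/2 (E(p, c) = -c/2 - 3 = -3 - c/2)
E(12, -9)**2 = (-3 - 1/2*(-9))**2 = (-3 + 9/2)**2 = (3/2)**2 = 9/4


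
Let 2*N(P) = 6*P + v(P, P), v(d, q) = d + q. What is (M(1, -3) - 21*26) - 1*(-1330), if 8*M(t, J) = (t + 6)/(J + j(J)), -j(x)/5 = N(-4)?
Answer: 68993/88 ≈ 784.01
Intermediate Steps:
N(P) = 4*P (N(P) = (6*P + (P + P))/2 = (6*P + 2*P)/2 = (8*P)/2 = 4*P)
j(x) = 80 (j(x) = -20*(-4) = -5*(-16) = 80)
M(t, J) = (6 + t)/(8*(80 + J)) (M(t, J) = ((t + 6)/(J + 80))/8 = ((6 + t)/(80 + J))/8 = (6 + t)/(8*(80 + J)))
(M(1, -3) - 21*26) - 1*(-1330) = ((6 + 1)/(8*(80 - 3)) - 21*26) - 1*(-1330) = ((1/8)*7/77 - 546) + 1330 = ((1/8)*(1/77)*7 - 546) + 1330 = (1/88 - 546) + 1330 = -48047/88 + 1330 = 68993/88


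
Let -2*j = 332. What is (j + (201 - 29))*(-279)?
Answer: -1674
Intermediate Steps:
j = -166 (j = -1/2*332 = -166)
(j + (201 - 29))*(-279) = (-166 + (201 - 29))*(-279) = (-166 + 172)*(-279) = 6*(-279) = -1674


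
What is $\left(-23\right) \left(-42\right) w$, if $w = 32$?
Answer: $30912$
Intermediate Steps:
$\left(-23\right) \left(-42\right) w = \left(-23\right) \left(-42\right) 32 = 966 \cdot 32 = 30912$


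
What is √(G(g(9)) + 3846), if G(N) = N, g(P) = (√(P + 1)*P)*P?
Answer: √(3846 + 81*√10) ≈ 64.048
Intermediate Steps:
g(P) = P²*√(1 + P) (g(P) = (√(1 + P)*P)*P = (P*√(1 + P))*P = P²*√(1 + P))
√(G(g(9)) + 3846) = √(9²*√(1 + 9) + 3846) = √(81*√10 + 3846) = √(3846 + 81*√10)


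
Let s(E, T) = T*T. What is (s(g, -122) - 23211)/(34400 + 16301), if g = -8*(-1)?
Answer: -8327/50701 ≈ -0.16424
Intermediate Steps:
g = 8
s(E, T) = T²
(s(g, -122) - 23211)/(34400 + 16301) = ((-122)² - 23211)/(34400 + 16301) = (14884 - 23211)/50701 = -8327*1/50701 = -8327/50701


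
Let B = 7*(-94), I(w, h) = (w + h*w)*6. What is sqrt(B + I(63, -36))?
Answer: 8*I*sqrt(217) ≈ 117.85*I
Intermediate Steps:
I(w, h) = 6*w + 6*h*w
B = -658
sqrt(B + I(63, -36)) = sqrt(-658 + 6*63*(1 - 36)) = sqrt(-658 + 6*63*(-35)) = sqrt(-658 - 13230) = sqrt(-13888) = 8*I*sqrt(217)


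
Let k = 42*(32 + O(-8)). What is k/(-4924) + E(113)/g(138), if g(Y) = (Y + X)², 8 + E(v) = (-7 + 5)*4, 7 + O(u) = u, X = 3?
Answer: -7136909/48947022 ≈ -0.14581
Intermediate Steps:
O(u) = -7 + u
k = 714 (k = 42*(32 + (-7 - 8)) = 42*(32 - 15) = 42*17 = 714)
E(v) = -16 (E(v) = -8 + (-7 + 5)*4 = -8 - 2*4 = -8 - 8 = -16)
g(Y) = (3 + Y)² (g(Y) = (Y + 3)² = (3 + Y)²)
k/(-4924) + E(113)/g(138) = 714/(-4924) - 16/(3 + 138)² = 714*(-1/4924) - 16/(141²) = -357/2462 - 16/19881 = -7136909/48947022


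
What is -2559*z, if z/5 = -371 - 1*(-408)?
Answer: -473415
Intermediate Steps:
z = 185 (z = 5*(-371 - 1*(-408)) = 5*(-371 + 408) = 5*37 = 185)
-2559*z = -2559*185 = -473415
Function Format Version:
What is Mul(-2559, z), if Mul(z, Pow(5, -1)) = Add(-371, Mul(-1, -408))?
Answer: -473415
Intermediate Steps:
z = 185 (z = Mul(5, Add(-371, Mul(-1, -408))) = Mul(5, Add(-371, 408)) = Mul(5, 37) = 185)
Mul(-2559, z) = Mul(-2559, 185) = -473415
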